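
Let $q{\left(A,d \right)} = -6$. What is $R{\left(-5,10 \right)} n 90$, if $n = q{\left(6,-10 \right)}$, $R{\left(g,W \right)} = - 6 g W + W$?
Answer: $-167400$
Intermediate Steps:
$R{\left(g,W \right)} = W - 6 W g$ ($R{\left(g,W \right)} = - 6 W g + W = W - 6 W g$)
$n = -6$
$R{\left(-5,10 \right)} n 90 = 10 \left(1 - -30\right) \left(-6\right) 90 = 10 \left(1 + 30\right) \left(-6\right) 90 = 10 \cdot 31 \left(-6\right) 90 = 310 \left(-6\right) 90 = \left(-1860\right) 90 = -167400$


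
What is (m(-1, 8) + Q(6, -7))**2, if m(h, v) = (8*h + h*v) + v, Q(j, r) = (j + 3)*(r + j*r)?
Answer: 201601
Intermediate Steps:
Q(j, r) = (3 + j)*(r + j*r)
m(h, v) = v + 8*h + h*v
(m(-1, 8) + Q(6, -7))**2 = ((8 + 8*(-1) - 1*8) - 7*(3 + 6**2 + 4*6))**2 = ((8 - 8 - 8) - 7*(3 + 36 + 24))**2 = (-8 - 7*63)**2 = (-8 - 441)**2 = (-449)**2 = 201601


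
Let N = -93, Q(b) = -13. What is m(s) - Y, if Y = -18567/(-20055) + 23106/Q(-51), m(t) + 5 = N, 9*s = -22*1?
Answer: 145866463/86905 ≈ 1678.5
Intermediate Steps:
s = -22/9 (s = (-22*1)/9 = (⅑)*(-22) = -22/9 ≈ -2.4444)
m(t) = -98 (m(t) = -5 - 93 = -98)
Y = -154383153/86905 (Y = -18567/(-20055) + 23106/(-13) = -18567*(-1/20055) + 23106*(-1/13) = 6189/6685 - 23106/13 = -154383153/86905 ≈ -1776.5)
m(s) - Y = -98 - 1*(-154383153/86905) = -98 + 154383153/86905 = 145866463/86905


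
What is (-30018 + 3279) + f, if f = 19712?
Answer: -7027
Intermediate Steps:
(-30018 + 3279) + f = (-30018 + 3279) + 19712 = -26739 + 19712 = -7027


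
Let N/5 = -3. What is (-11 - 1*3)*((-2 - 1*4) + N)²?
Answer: -6174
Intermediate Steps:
N = -15 (N = 5*(-3) = -15)
(-11 - 1*3)*((-2 - 1*4) + N)² = (-11 - 1*3)*((-2 - 1*4) - 15)² = (-11 - 3)*((-2 - 4) - 15)² = -14*(-6 - 15)² = -14*(-21)² = -14*441 = -6174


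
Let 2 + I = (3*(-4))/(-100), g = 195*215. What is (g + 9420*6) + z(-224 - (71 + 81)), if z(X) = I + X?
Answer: 2451678/25 ≈ 98067.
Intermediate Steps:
g = 41925
I = -47/25 (I = -2 + (3*(-4))/(-100) = -2 - 12*(-1/100) = -2 + 3/25 = -47/25 ≈ -1.8800)
z(X) = -47/25 + X
(g + 9420*6) + z(-224 - (71 + 81)) = (41925 + 9420*6) + (-47/25 + (-224 - (71 + 81))) = (41925 + 56520) + (-47/25 + (-224 - 1*152)) = 98445 + (-47/25 + (-224 - 152)) = 98445 + (-47/25 - 376) = 98445 - 9447/25 = 2451678/25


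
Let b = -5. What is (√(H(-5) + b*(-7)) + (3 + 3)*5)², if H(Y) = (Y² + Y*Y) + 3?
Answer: 988 + 120*√22 ≈ 1550.8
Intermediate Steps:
H(Y) = 3 + 2*Y² (H(Y) = (Y² + Y²) + 3 = 2*Y² + 3 = 3 + 2*Y²)
(√(H(-5) + b*(-7)) + (3 + 3)*5)² = (√((3 + 2*(-5)²) - 5*(-7)) + (3 + 3)*5)² = (√((3 + 2*25) + 35) + 6*5)² = (√((3 + 50) + 35) + 30)² = (√(53 + 35) + 30)² = (√88 + 30)² = (2*√22 + 30)² = (30 + 2*√22)²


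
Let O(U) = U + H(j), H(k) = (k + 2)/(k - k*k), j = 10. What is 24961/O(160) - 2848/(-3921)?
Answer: 13531291/86262 ≈ 156.86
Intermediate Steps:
H(k) = (2 + k)/(k - k²)
O(U) = -2/15 + U (O(U) = U + (-2 - 1*10)/(10*(-1 + 10)) = U + (⅒)*(-2 - 10)/9 = U + (⅒)*(⅑)*(-12) = U - 2/15 = -2/15 + U)
24961/O(160) - 2848/(-3921) = 24961/(-2/15 + 160) - 2848/(-3921) = 24961/(2398/15) - 2848*(-1/3921) = 24961*(15/2398) + 2848/3921 = 3435/22 + 2848/3921 = 13531291/86262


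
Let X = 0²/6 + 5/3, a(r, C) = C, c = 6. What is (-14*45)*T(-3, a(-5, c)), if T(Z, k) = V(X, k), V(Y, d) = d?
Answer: -3780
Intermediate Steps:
X = 5/3 (X = 0*(⅙) + 5*(⅓) = 0 + 5/3 = 5/3 ≈ 1.6667)
T(Z, k) = k
(-14*45)*T(-3, a(-5, c)) = -14*45*6 = -630*6 = -3780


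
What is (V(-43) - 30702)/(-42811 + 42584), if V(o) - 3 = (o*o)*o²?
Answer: -3388102/227 ≈ -14926.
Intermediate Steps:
V(o) = 3 + o⁴ (V(o) = 3 + (o*o)*o² = 3 + o²*o² = 3 + o⁴)
(V(-43) - 30702)/(-42811 + 42584) = ((3 + (-43)⁴) - 30702)/(-42811 + 42584) = ((3 + 3418801) - 30702)/(-227) = (3418804 - 30702)*(-1/227) = 3388102*(-1/227) = -3388102/227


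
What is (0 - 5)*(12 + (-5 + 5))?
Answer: -60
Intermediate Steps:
(0 - 5)*(12 + (-5 + 5)) = -5*(12 + 0) = -5*12 = -60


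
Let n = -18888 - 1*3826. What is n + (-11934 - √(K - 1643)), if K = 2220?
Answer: -34648 - √577 ≈ -34672.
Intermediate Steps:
n = -22714 (n = -18888 - 3826 = -22714)
n + (-11934 - √(K - 1643)) = -22714 + (-11934 - √(2220 - 1643)) = -22714 + (-11934 - √577) = -34648 - √577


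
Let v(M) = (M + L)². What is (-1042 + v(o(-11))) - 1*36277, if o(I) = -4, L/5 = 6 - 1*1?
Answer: -36878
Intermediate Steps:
L = 25 (L = 5*(6 - 1*1) = 5*(6 - 1) = 5*5 = 25)
v(M) = (25 + M)² (v(M) = (M + 25)² = (25 + M)²)
(-1042 + v(o(-11))) - 1*36277 = (-1042 + (25 - 4)²) - 1*36277 = (-1042 + 21²) - 36277 = (-1042 + 441) - 36277 = -601 - 36277 = -36878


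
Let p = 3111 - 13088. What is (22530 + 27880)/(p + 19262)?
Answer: 10082/1857 ≈ 5.4292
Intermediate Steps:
p = -9977
(22530 + 27880)/(p + 19262) = (22530 + 27880)/(-9977 + 19262) = 50410/9285 = 50410*(1/9285) = 10082/1857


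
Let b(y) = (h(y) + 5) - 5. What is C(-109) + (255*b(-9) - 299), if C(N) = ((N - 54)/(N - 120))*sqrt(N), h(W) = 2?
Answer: 211 + 163*I*sqrt(109)/229 ≈ 211.0 + 7.4313*I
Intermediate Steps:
C(N) = sqrt(N)*(-54 + N)/(-120 + N) (C(N) = ((-54 + N)/(-120 + N))*sqrt(N) = sqrt(N)*(-54 + N)/(-120 + N))
b(y) = 2 (b(y) = (2 + 5) - 5 = 7 - 5 = 2)
C(-109) + (255*b(-9) - 299) = sqrt(-109)*(-54 - 109)/(-120 - 109) + (255*2 - 299) = (I*sqrt(109))*(-163)/(-229) + (510 - 299) = (I*sqrt(109))*(-1/229)*(-163) + 211 = 163*I*sqrt(109)/229 + 211 = 211 + 163*I*sqrt(109)/229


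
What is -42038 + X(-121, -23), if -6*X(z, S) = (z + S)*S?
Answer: -42590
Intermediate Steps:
X(z, S) = -S*(S + z)/6 (X(z, S) = -(z + S)*S/6 = -(S + z)*S/6 = -S*(S + z)/6)
-42038 + X(-121, -23) = -42038 - 1/6*(-23)*(-23 - 121) = -42038 - 1/6*(-23)*(-144) = -42038 - 552 = -42590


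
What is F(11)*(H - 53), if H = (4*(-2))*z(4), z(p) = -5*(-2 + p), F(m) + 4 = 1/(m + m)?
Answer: -2349/22 ≈ -106.77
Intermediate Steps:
F(m) = -4 + 1/(2*m) (F(m) = -4 + 1/(m + m) = -4 + 1/(2*m))
z(p) = 10 - 5*p
H = 80 (H = (4*(-2))*(10 - 5*4) = -8*(10 - 20) = -8*(-10) = 80)
F(11)*(H - 53) = (-4 + (1/2)/11)*(80 - 53) = (-4 + (1/2)*(1/11))*27 = (-4 + 1/22)*27 = -87/22*27 = -2349/22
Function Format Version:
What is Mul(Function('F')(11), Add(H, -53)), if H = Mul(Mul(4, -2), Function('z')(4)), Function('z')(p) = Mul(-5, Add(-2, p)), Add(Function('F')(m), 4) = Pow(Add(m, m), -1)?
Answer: Rational(-2349, 22) ≈ -106.77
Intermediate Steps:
Function('F')(m) = Add(-4, Mul(Rational(1, 2), Pow(m, -1))) (Function('F')(m) = Add(-4, Pow(Add(m, m), -1)) = Add(-4, Pow(Mul(2, m), -1)) = Add(-4, Mul(Rational(1, 2), Pow(m, -1))))
Function('z')(p) = Add(10, Mul(-5, p))
H = 80 (H = Mul(Mul(4, -2), Add(10, Mul(-5, 4))) = Mul(-8, Add(10, -20)) = Mul(-8, -10) = 80)
Mul(Function('F')(11), Add(H, -53)) = Mul(Add(-4, Mul(Rational(1, 2), Pow(11, -1))), Add(80, -53)) = Mul(Add(-4, Mul(Rational(1, 2), Rational(1, 11))), 27) = Mul(Add(-4, Rational(1, 22)), 27) = Mul(Rational(-87, 22), 27) = Rational(-2349, 22)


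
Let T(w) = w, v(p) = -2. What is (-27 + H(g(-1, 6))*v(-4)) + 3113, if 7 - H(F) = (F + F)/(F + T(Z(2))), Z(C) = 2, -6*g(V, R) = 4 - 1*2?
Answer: 15356/5 ≈ 3071.2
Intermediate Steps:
g(V, R) = -⅓ (g(V, R) = -(4 - 1*2)/6 = -(4 - 2)/6 = -⅙*2 = -⅓)
H(F) = 7 - 2*F/(2 + F) (H(F) = 7 - (F + F)/(F + 2) = 7 - 2*F/(2 + F))
(-27 + H(g(-1, 6))*v(-4)) + 3113 = (-27 + ((14 + 5*(-⅓))/(2 - ⅓))*(-2)) + 3113 = (-27 + ((14 - 5/3)/(5/3))*(-2)) + 3113 = (-27 + ((⅗)*(37/3))*(-2)) + 3113 = (-27 + (37/5)*(-2)) + 3113 = (-27 - 74/5) + 3113 = -209/5 + 3113 = 15356/5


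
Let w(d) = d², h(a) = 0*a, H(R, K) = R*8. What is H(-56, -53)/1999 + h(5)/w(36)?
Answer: -448/1999 ≈ -0.22411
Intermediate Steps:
H(R, K) = 8*R
h(a) = 0
H(-56, -53)/1999 + h(5)/w(36) = (8*(-56))/1999 + 0/(36²) = -448*1/1999 + 0/1296 = -448/1999 + 0*(1/1296) = -448/1999 + 0 = -448/1999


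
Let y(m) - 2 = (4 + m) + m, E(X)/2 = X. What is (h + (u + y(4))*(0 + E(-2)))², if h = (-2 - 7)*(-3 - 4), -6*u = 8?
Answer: 1369/9 ≈ 152.11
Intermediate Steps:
u = -4/3 (u = -⅙*8 = -4/3 ≈ -1.3333)
E(X) = 2*X
y(m) = 6 + 2*m (y(m) = 2 + ((4 + m) + m) = 2 + (4 + 2*m) = 6 + 2*m)
h = 63 (h = -9*(-7) = 63)
(h + (u + y(4))*(0 + E(-2)))² = (63 + (-4/3 + (6 + 2*4))*(0 + 2*(-2)))² = (63 + (-4/3 + (6 + 8))*(0 - 4))² = (63 + (-4/3 + 14)*(-4))² = (63 + (38/3)*(-4))² = (63 - 152/3)² = (37/3)² = 1369/9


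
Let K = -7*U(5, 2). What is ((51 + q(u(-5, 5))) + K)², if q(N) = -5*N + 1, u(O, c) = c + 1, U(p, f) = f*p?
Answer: 2304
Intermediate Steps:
u(O, c) = 1 + c
q(N) = 1 - 5*N
K = -70 (K = -14*5 = -7*10 = -70)
((51 + q(u(-5, 5))) + K)² = ((51 + (1 - 5*(1 + 5))) - 70)² = ((51 + (1 - 5*6)) - 70)² = ((51 + (1 - 30)) - 70)² = ((51 - 29) - 70)² = (22 - 70)² = (-48)² = 2304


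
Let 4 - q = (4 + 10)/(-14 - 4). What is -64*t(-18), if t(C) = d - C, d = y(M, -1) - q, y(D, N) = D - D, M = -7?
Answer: -7616/9 ≈ -846.22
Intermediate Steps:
y(D, N) = 0
q = 43/9 (q = 4 - (4 + 10)/(-14 - 4) = 4 - 14/(-18) = 4 - 14*(-1)/18 = 4 - 1*(-7/9) = 4 + 7/9 = 43/9 ≈ 4.7778)
d = -43/9 (d = 0 - 1*43/9 = 0 - 43/9 = -43/9 ≈ -4.7778)
t(C) = -43/9 - C
-64*t(-18) = -64*(-43/9 - 1*(-18)) = -64*(-43/9 + 18) = -64*119/9 = -7616/9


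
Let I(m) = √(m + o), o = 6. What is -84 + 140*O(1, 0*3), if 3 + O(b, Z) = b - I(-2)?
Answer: -644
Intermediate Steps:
I(m) = √(6 + m) (I(m) = √(m + 6) = √(6 + m))
O(b, Z) = -5 + b (O(b, Z) = -3 + (b - √(6 - 2)) = -3 + (b - √4) = -3 + (b - 1*2) = -3 + (b - 2) = -3 + (-2 + b) = -5 + b)
-84 + 140*O(1, 0*3) = -84 + 140*(-5 + 1) = -84 + 140*(-4) = -84 - 560 = -644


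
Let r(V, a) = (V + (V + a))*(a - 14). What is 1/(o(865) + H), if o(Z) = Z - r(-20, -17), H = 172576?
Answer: 1/171674 ≈ 5.8250e-6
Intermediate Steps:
r(V, a) = (-14 + a)*(a + 2*V) (r(V, a) = (a + 2*V)*(-14 + a) = (-14 + a)*(a + 2*V))
o(Z) = -1767 + Z (o(Z) = Z - ((-17)² - 28*(-20) - 14*(-17) + 2*(-20)*(-17)) = Z - (289 + 560 + 238 + 680) = Z - 1*1767 = Z - 1767 = -1767 + Z)
1/(o(865) + H) = 1/((-1767 + 865) + 172576) = 1/(-902 + 172576) = 1/171674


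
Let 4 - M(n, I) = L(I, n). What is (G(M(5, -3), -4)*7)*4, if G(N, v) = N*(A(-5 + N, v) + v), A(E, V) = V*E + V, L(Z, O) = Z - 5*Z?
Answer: -9856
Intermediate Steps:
L(Z, O) = -4*Z
A(E, V) = V + E*V (A(E, V) = E*V + V = V + E*V)
M(n, I) = 4 + 4*I (M(n, I) = 4 - (-4)*I = 4 + 4*I)
G(N, v) = N*(v + v*(-4 + N)) (G(N, v) = N*(v*(1 + (-5 + N)) + v) = N*(v*(-4 + N) + v) = N*(v + v*(-4 + N)))
(G(M(5, -3), -4)*7)*4 = (((4 + 4*(-3))*(-4)*(-3 + (4 + 4*(-3))))*7)*4 = (((4 - 12)*(-4)*(-3 + (4 - 12)))*7)*4 = (-8*(-4)*(-3 - 8)*7)*4 = (-8*(-4)*(-11)*7)*4 = -352*7*4 = -2464*4 = -9856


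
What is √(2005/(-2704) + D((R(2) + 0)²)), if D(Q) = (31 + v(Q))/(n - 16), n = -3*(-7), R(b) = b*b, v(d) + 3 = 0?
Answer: √328435/260 ≈ 2.2042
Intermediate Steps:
v(d) = -3 (v(d) = -3 + 0 = -3)
R(b) = b²
n = 21
D(Q) = 28/5 (D(Q) = (31 - 3)/(21 - 16) = 28/5)
√(2005/(-2704) + D((R(2) + 0)²)) = √(2005/(-2704) + 28/5) = √(2005*(-1/2704) + 28/5) = √(-2005/2704 + 28/5) = √(65687/13520) = √328435/260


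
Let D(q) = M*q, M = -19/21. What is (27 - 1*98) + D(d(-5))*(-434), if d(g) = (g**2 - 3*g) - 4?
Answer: 14065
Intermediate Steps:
M = -19/21 (M = -19*1/21 = -19/21 ≈ -0.90476)
d(g) = -4 + g**2 - 3*g
D(q) = -19*q/21
(27 - 1*98) + D(d(-5))*(-434) = (27 - 1*98) - 19*(-4 + (-5)**2 - 3*(-5))/21*(-434) = (27 - 98) - 19*(-4 + 25 + 15)/21*(-434) = -71 - 19/21*36*(-434) = -71 - 228/7*(-434) = -71 + 14136 = 14065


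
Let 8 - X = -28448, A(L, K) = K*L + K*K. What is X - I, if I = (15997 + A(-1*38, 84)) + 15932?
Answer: -7337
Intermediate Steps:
A(L, K) = K² + K*L (A(L, K) = K*L + K² = K² + K*L)
X = 28456 (X = 8 - 1*(-28448) = 8 + 28448 = 28456)
I = 35793 (I = (15997 + 84*(84 - 1*38)) + 15932 = (15997 + 84*(84 - 38)) + 15932 = (15997 + 84*46) + 15932 = (15997 + 3864) + 15932 = 19861 + 15932 = 35793)
X - I = 28456 - 1*35793 = 28456 - 35793 = -7337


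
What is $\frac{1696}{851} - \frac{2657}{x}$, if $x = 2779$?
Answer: $\frac{2452077}{2364929} \approx 1.0368$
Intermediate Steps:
$\frac{1696}{851} - \frac{2657}{x} = \frac{1696}{851} - \frac{2657}{2779} = \frac{2452077}{2364929}$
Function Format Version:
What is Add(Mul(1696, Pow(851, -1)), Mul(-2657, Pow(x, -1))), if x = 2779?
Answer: Rational(2452077, 2364929) ≈ 1.0368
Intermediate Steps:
Add(Mul(1696, Pow(851, -1)), Mul(-2657, Pow(x, -1))) = Add(Mul(1696, Pow(851, -1)), Mul(-2657, Pow(2779, -1))) = Add(Mul(1696, Rational(1, 851)), Mul(-2657, Rational(1, 2779))) = Add(Rational(1696, 851), Rational(-2657, 2779)) = Rational(2452077, 2364929)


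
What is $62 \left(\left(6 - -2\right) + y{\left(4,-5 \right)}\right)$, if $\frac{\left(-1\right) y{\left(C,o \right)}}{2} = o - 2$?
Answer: $1364$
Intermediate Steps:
$y{\left(C,o \right)} = 4 - 2 o$ ($y{\left(C,o \right)} = - 2 \left(o - 2\right) = - 2 \left(-2 + o\right) = 4 - 2 o$)
$62 \left(\left(6 - -2\right) + y{\left(4,-5 \right)}\right) = 62 \left(\left(6 - -2\right) + \left(4 - -10\right)\right) = 62 \left(\left(6 + 2\right) + \left(4 + 10\right)\right) = 62 \left(8 + 14\right) = 62 \cdot 22 = 1364$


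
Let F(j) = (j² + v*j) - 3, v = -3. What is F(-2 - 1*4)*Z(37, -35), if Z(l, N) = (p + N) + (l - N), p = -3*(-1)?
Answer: 2040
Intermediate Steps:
p = 3
F(j) = -3 + j² - 3*j (F(j) = (j² - 3*j) - 3 = -3 + j² - 3*j)
Z(l, N) = 3 + l (Z(l, N) = (3 + N) + (l - N) = 3 + l)
F(-2 - 1*4)*Z(37, -35) = (-3 + (-2 - 1*4)² - 3*(-2 - 1*4))*(3 + 37) = (-3 + (-2 - 4)² - 3*(-2 - 4))*40 = (-3 + (-6)² - 3*(-6))*40 = (-3 + 36 + 18)*40 = 51*40 = 2040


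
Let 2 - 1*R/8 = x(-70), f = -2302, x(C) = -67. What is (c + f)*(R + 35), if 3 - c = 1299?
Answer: -2112026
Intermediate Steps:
c = -1296 (c = 3 - 1*1299 = 3 - 1299 = -1296)
R = 552 (R = 16 - 8*(-67) = 16 + 536 = 552)
(c + f)*(R + 35) = (-1296 - 2302)*(552 + 35) = -3598*587 = -2112026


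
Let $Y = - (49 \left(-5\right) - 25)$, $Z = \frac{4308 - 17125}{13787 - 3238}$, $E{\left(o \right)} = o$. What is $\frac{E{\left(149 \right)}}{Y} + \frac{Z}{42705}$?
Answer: $\frac{213080321}{386138610} \approx 0.55182$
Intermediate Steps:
$Z = - \frac{1831}{1507}$ ($Z = - \frac{12817}{10549} = \left(-12817\right) \frac{1}{10549} = - \frac{1831}{1507} \approx -1.215$)
$Y = 270$ ($Y = - (-245 - 25) = \left(-1\right) \left(-270\right) = 270$)
$\frac{E{\left(149 \right)}}{Y} + \frac{Z}{42705} = \frac{149}{270} - \frac{1831}{1507 \cdot 42705} = 149 \cdot \frac{1}{270} - \frac{1831}{64356435} = \frac{149}{270} - \frac{1831}{64356435} = \frac{213080321}{386138610}$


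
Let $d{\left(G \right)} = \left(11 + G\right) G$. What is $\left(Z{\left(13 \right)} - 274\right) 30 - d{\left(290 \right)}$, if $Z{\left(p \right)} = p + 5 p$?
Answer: $-93170$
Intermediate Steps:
$d{\left(G \right)} = G \left(11 + G\right)$
$Z{\left(p \right)} = 6 p$
$\left(Z{\left(13 \right)} - 274\right) 30 - d{\left(290 \right)} = \left(6 \cdot 13 - 274\right) 30 - 290 \left(11 + 290\right) = \left(78 - 274\right) 30 - 290 \cdot 301 = \left(-196\right) 30 - 87290 = -5880 - 87290 = -93170$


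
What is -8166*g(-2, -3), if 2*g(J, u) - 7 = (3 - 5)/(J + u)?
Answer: -151071/5 ≈ -30214.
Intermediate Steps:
g(J, u) = 7/2 - 1/(J + u) (g(J, u) = 7/2 + ((3 - 5)/(J + u))/2 = 7/2 + (-2/(J + u))/2 = 7/2 - 1/(J + u))
-8166*g(-2, -3) = -4083*(-2 + 7*(-2) + 7*(-3))/(-2 - 3) = -4083*(-2 - 14 - 21)/(-5) = -4083*(-1)*(-37)/5 = -8166*37/10 = -151071/5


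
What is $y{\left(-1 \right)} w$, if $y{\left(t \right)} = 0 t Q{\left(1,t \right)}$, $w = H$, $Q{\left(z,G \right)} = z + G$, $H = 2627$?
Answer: $0$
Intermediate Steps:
$Q{\left(z,G \right)} = G + z$
$w = 2627$
$y{\left(t \right)} = 0$ ($y{\left(t \right)} = 0 t \left(t + 1\right) = 0 \left(1 + t\right) = 0$)
$y{\left(-1 \right)} w = 0 \cdot 2627 = 0$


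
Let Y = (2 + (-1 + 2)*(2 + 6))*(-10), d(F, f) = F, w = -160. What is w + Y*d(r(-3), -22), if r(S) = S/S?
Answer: -260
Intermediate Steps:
r(S) = 1
Y = -100 (Y = (2 + 1*8)*(-10) = (2 + 8)*(-10) = 10*(-10) = -100)
w + Y*d(r(-3), -22) = -160 - 100*1 = -160 - 100 = -260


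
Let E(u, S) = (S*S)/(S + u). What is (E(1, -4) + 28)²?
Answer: 4624/9 ≈ 513.78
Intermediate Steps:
E(u, S) = S²/(S + u)
(E(1, -4) + 28)² = ((-4)²/(-4 + 1) + 28)² = (16/(-3) + 28)² = (16*(-⅓) + 28)² = (-16/3 + 28)² = (68/3)² = 4624/9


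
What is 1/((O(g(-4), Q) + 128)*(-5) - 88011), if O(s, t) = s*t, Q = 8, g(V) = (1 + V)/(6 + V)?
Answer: -1/88591 ≈ -1.1288e-5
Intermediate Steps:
g(V) = (1 + V)/(6 + V)
1/((O(g(-4), Q) + 128)*(-5) - 88011) = 1/((((1 - 4)/(6 - 4))*8 + 128)*(-5) - 88011) = 1/(((-3/2)*8 + 128)*(-5) - 88011) = 1/((((½)*(-3))*8 + 128)*(-5) - 88011) = 1/((-3/2*8 + 128)*(-5) - 88011) = 1/((-12 + 128)*(-5) - 88011) = 1/(116*(-5) - 88011) = 1/(-580 - 88011) = 1/(-88591) = -1/88591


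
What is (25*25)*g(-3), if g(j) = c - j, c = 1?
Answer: 2500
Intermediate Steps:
g(j) = 1 - j
(25*25)*g(-3) = (25*25)*(1 - 1*(-3)) = 625*(1 + 3) = 625*4 = 2500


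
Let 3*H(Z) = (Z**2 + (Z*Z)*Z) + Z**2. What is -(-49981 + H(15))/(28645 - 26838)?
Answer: 48706/1807 ≈ 26.954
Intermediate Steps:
H(Z) = Z**3/3 + 2*Z**2/3 (H(Z) = ((Z**2 + (Z*Z)*Z) + Z**2)/3 = ((Z**2 + Z**2*Z) + Z**2)/3 = ((Z**2 + Z**3) + Z**2)/3 = (Z**3 + 2*Z**2)/3 = Z**3/3 + 2*Z**2/3)
-(-49981 + H(15))/(28645 - 26838) = -(-49981 + (1/3)*15**2*(2 + 15))/(28645 - 26838) = -(-49981 + (1/3)*225*17)/1807 = -(-49981 + 1275)/1807 = -(-48706)/1807 = -1*(-48706/1807) = 48706/1807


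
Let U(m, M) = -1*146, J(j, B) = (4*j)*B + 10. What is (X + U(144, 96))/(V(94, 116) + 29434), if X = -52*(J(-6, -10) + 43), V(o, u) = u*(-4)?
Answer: -7691/14485 ≈ -0.53096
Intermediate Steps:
J(j, B) = 10 + 4*B*j (J(j, B) = 4*B*j + 10 = 10 + 4*B*j)
V(o, u) = -4*u
X = -15236 (X = -52*((10 + 4*(-10)*(-6)) + 43) = -52*((10 + 240) + 43) = -52*(250 + 43) = -52*293 = -15236)
U(m, M) = -146
(X + U(144, 96))/(V(94, 116) + 29434) = (-15236 - 146)/(-4*116 + 29434) = -15382/(-464 + 29434) = -15382/28970 = -15382*1/28970 = -7691/14485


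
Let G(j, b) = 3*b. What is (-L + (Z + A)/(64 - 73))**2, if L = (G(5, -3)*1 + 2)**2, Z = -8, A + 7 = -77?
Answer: 121801/81 ≈ 1503.7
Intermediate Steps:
A = -84 (A = -7 - 77 = -84)
L = 49 (L = ((3*(-3))*1 + 2)**2 = (-9*1 + 2)**2 = (-9 + 2)**2 = (-7)**2 = 49)
(-L + (Z + A)/(64 - 73))**2 = (-1*49 + (-8 - 84)/(64 - 73))**2 = (-49 - 92/(-9))**2 = (-49 - 92*(-1/9))**2 = (-49 + 92/9)**2 = (-349/9)**2 = 121801/81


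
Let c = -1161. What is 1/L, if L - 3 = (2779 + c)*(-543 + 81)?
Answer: -1/747513 ≈ -1.3378e-6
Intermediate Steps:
L = -747513 (L = 3 + (2779 - 1161)*(-543 + 81) = 3 + 1618*(-462) = 3 - 747516 = -747513)
1/L = 1/(-747513) = -1/747513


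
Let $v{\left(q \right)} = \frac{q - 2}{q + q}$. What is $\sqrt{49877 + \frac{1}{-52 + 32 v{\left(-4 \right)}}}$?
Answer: $\frac{\sqrt{9775885}}{14} \approx 223.33$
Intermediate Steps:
$v{\left(q \right)} = \frac{-2 + q}{2 q}$
$\sqrt{49877 + \frac{1}{-52 + 32 v{\left(-4 \right)}}} = \sqrt{49877 + \frac{1}{-52 + 32 \frac{-2 - 4}{2 \left(-4\right)}}} = \sqrt{49877 + \frac{1}{-52 + 32 \cdot \frac{1}{2} \left(- \frac{1}{4}\right) \left(-6\right)}} = \sqrt{49877 + \frac{1}{-52 + 32 \cdot \frac{3}{4}}} = \sqrt{49877 + \frac{1}{-52 + 24}} = \sqrt{49877 + \frac{1}{-28}} = \sqrt{49877 - \frac{1}{28}} = \sqrt{\frac{1396555}{28}} = \frac{\sqrt{9775885}}{14}$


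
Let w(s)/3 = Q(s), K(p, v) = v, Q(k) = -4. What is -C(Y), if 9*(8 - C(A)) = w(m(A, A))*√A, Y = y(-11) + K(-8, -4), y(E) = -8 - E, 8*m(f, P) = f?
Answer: -8 - 4*I/3 ≈ -8.0 - 1.3333*I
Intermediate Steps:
m(f, P) = f/8
w(s) = -12 (w(s) = 3*(-4) = -12)
Y = -1 (Y = (-8 - 1*(-11)) - 4 = (-8 + 11) - 4 = 3 - 4 = -1)
C(A) = 8 + 4*√A/3 (C(A) = 8 - (-4)*√A/3 = 8 + 4*√A/3)
-C(Y) = -(8 + 4*√(-1)/3) = -(8 + 4*I/3) = -8 - 4*I/3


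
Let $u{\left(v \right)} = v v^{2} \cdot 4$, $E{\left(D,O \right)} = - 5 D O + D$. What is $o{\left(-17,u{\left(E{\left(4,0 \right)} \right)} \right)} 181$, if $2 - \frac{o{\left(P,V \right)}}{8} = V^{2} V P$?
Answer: $412987951952$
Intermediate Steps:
$E{\left(D,O \right)} = D - 5 D O$ ($E{\left(D,O \right)} = - 5 D O + D = D - 5 D O$)
$u{\left(v \right)} = 4 v^{3}$ ($u{\left(v \right)} = v^{3} \cdot 4 = 4 v^{3}$)
$o{\left(P,V \right)} = 16 - 8 P V^{3}$ ($o{\left(P,V \right)} = 16 - 8 V^{2} V P = 16 - 8 V^{3} P = 16 - 8 P V^{3}$)
$o{\left(-17,u{\left(E{\left(4,0 \right)} \right)} \right)} 181 = \left(16 - - 136 \left(4 \left(4 \left(1 - 0\right)\right)^{3}\right)^{3}\right) 181 = \left(16 - - 136 \left(4 \left(4 \left(1 + 0\right)\right)^{3}\right)^{3}\right) 181 = \left(16 - - 136 \left(4 \left(4 \cdot 1\right)^{3}\right)^{3}\right) 181 = \left(16 - - 136 \left(4 \cdot 4^{3}\right)^{3}\right) 181 = \left(16 - - 136 \left(4 \cdot 64\right)^{3}\right) 181 = \left(16 - - 136 \cdot 256^{3}\right) 181 = \left(16 - \left(-136\right) 16777216\right) 181 = \left(16 + 2281701376\right) 181 = 2281701392 \cdot 181 = 412987951952$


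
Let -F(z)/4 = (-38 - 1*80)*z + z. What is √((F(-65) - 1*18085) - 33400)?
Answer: I*√81905 ≈ 286.19*I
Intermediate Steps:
F(z) = 468*z (F(z) = -4*((-38 - 1*80)*z + z) = -4*((-38 - 80)*z + z) = -4*(-118*z + z) = -(-468)*z = 468*z)
√((F(-65) - 1*18085) - 33400) = √((468*(-65) - 1*18085) - 33400) = √((-30420 - 18085) - 33400) = √(-48505 - 33400) = √(-81905) = I*√81905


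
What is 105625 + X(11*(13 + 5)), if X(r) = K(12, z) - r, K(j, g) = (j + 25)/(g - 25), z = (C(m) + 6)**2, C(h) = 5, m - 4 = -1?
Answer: 10121029/96 ≈ 1.0543e+5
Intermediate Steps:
m = 3 (m = 4 - 1 = 3)
z = 121 (z = (5 + 6)**2 = 11**2 = 121)
K(j, g) = (25 + j)/(-25 + g)
X(r) = 37/96 - r (X(r) = (25 + 12)/(-25 + 121) - r = 37/96 - r)
105625 + X(11*(13 + 5)) = 105625 + (37/96 - 11*(13 + 5)) = 105625 + (37/96 - 11*18) = 105625 + (37/96 - 1*198) = 105625 + (37/96 - 198) = 105625 - 18971/96 = 10121029/96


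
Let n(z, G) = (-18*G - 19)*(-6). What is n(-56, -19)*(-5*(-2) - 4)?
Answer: -11628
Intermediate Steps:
n(z, G) = 114 + 108*G (n(z, G) = (-19 - 18*G)*(-6) = 114 + 108*G)
n(-56, -19)*(-5*(-2) - 4) = (114 + 108*(-19))*(-5*(-2) - 4) = (114 - 2052)*(10 - 4) = -1938*6 = -11628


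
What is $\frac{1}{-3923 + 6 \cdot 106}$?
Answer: $- \frac{1}{3287} \approx -0.00030423$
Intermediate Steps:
$\frac{1}{-3923 + 6 \cdot 106} = \frac{1}{-3923 + 636} = \frac{1}{-3287} = - \frac{1}{3287}$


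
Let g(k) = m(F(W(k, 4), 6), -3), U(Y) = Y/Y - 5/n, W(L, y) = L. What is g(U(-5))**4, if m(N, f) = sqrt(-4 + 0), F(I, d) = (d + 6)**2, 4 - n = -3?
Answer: 16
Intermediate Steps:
n = 7 (n = 4 - 1*(-3) = 4 + 3 = 7)
F(I, d) = (6 + d)**2
U(Y) = 2/7 (U(Y) = Y/Y - 5/7 = 1 - 5*1/7 = 1 - 5/7 = 2/7)
m(N, f) = 2*I (m(N, f) = sqrt(-4) = 2*I)
g(k) = 2*I
g(U(-5))**4 = (2*I)**4 = 16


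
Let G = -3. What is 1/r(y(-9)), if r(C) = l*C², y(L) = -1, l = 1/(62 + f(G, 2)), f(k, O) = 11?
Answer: 73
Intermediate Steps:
l = 1/73 (l = 1/(62 + 11) = 1/73 ≈ 0.013699)
r(C) = C²/73
1/r(y(-9)) = 1/((1/73)*(-1)²) = 1/((1/73)*1) = 1/(1/73) = 73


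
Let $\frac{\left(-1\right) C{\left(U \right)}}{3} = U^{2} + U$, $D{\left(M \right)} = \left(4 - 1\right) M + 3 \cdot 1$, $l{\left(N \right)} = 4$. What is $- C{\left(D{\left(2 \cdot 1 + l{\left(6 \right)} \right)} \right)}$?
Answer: $1386$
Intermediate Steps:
$D{\left(M \right)} = 3 + 3 M$ ($D{\left(M \right)} = 3 M + 3 = 3 + 3 M$)
$C{\left(U \right)} = - 3 U - 3 U^{2}$ ($C{\left(U \right)} = - 3 \left(U^{2} + U\right) = - 3 \left(U + U^{2}\right) = - 3 U - 3 U^{2}$)
$- C{\left(D{\left(2 \cdot 1 + l{\left(6 \right)} \right)} \right)} = - \left(-3\right) \left(3 + 3 \left(2 \cdot 1 + 4\right)\right) \left(1 + \left(3 + 3 \left(2 \cdot 1 + 4\right)\right)\right) = - \left(-3\right) \left(3 + 3 \left(2 + 4\right)\right) \left(1 + \left(3 + 3 \left(2 + 4\right)\right)\right) = - \left(-3\right) \left(3 + 3 \cdot 6\right) \left(1 + \left(3 + 3 \cdot 6\right)\right) = - \left(-3\right) \left(3 + 18\right) \left(1 + \left(3 + 18\right)\right) = - \left(-3\right) 21 \left(1 + 21\right) = - \left(-3\right) 21 \cdot 22 = \left(-1\right) \left(-1386\right) = 1386$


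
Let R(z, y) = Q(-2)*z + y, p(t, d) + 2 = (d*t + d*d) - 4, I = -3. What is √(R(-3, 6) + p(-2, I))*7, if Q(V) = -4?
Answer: 21*√3 ≈ 36.373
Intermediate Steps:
p(t, d) = -6 + d² + d*t (p(t, d) = -2 + ((d*t + d*d) - 4) = -2 + ((d*t + d²) - 4) = -2 + ((d² + d*t) - 4) = -2 + (-4 + d² + d*t) = -6 + d² + d*t)
R(z, y) = y - 4*z (R(z, y) = -4*z + y = y - 4*z)
√(R(-3, 6) + p(-2, I))*7 = √((6 - 4*(-3)) + (-6 + (-3)² - 3*(-2)))*7 = √((6 + 12) + (-6 + 9 + 6))*7 = √(18 + 9)*7 = √27*7 = (3*√3)*7 = 21*√3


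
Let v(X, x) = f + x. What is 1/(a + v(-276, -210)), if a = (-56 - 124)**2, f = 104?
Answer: 1/32294 ≈ 3.0965e-5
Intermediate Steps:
a = 32400 (a = (-180)**2 = 32400)
v(X, x) = 104 + x
1/(a + v(-276, -210)) = 1/(32400 + (104 - 210)) = 1/(32400 - 106) = 1/32294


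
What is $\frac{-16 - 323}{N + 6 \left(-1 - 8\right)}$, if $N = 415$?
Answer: $- \frac{339}{361} \approx -0.93906$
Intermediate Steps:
$\frac{-16 - 323}{N + 6 \left(-1 - 8\right)} = \frac{-16 - 323}{415 + 6 \left(-1 - 8\right)} = - \frac{339}{415 + 6 \left(-9\right)} = - \frac{339}{415 - 54} = - \frac{339}{361}$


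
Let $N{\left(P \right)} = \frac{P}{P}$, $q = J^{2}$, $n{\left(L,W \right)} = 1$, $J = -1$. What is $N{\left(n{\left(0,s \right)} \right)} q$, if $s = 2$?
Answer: $1$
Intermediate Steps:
$q = 1$ ($q = \left(-1\right)^{2} = 1$)
$N{\left(P \right)} = 1$
$N{\left(n{\left(0,s \right)} \right)} q = 1 \cdot 1 = 1$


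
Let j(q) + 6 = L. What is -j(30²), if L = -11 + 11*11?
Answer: -104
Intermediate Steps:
L = 110 (L = -11 + 121 = 110)
j(q) = 104 (j(q) = -6 + 110 = 104)
-j(30²) = -1*104 = -104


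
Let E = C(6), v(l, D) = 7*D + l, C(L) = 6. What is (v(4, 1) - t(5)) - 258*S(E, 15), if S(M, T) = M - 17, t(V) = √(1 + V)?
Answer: 2849 - √6 ≈ 2846.6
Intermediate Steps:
v(l, D) = l + 7*D
E = 6
S(M, T) = -17 + M
(v(4, 1) - t(5)) - 258*S(E, 15) = ((4 + 7*1) - √(1 + 5)) - 258*(-17 + 6) = ((4 + 7) - √6) - 258*(-11) = (11 - √6) + 2838 = 2849 - √6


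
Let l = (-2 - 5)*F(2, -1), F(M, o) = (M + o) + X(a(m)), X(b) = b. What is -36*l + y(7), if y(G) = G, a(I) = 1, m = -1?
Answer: 511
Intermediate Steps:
F(M, o) = 1 + M + o (F(M, o) = (M + o) + 1 = 1 + M + o)
l = -14 (l = (-2 - 5)*(1 + 2 - 1) = -7*2 = -14)
-36*l + y(7) = -36*(-14) + 7 = 504 + 7 = 511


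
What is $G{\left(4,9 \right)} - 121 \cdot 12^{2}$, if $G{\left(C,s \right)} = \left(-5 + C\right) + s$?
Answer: $-17416$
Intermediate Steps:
$G{\left(C,s \right)} = -5 + C + s$
$G{\left(4,9 \right)} - 121 \cdot 12^{2} = \left(-5 + 4 + 9\right) - 121 \cdot 12^{2} = 8 - 17424 = -17416$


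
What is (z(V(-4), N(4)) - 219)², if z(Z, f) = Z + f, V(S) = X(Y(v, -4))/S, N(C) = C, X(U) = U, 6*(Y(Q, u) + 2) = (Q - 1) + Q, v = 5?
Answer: 2954961/64 ≈ 46171.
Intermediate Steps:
Y(Q, u) = -13/6 + Q/3 (Y(Q, u) = -2 + ((Q - 1) + Q)/6 = -2 + ((-1 + Q) + Q)/6 = -2 + (-1 + 2*Q)/6 = -2 + (-⅙ + Q/3) = -13/6 + Q/3)
V(S) = -1/(2*S) (V(S) = (-13/6 + (⅓)*5)/S = (-13/6 + 5/3)/S = -1/(2*S))
(z(V(-4), N(4)) - 219)² = ((-½/(-4) + 4) - 219)² = ((-½*(-¼) + 4) - 219)² = ((⅛ + 4) - 219)² = (33/8 - 219)² = (-1719/8)² = 2954961/64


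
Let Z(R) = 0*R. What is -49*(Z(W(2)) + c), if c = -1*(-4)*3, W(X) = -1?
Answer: -588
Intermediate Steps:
Z(R) = 0
c = 12 (c = 4*3 = 12)
-49*(Z(W(2)) + c) = -49*(0 + 12) = -49*12 = -588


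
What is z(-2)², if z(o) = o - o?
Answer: 0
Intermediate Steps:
z(o) = 0
z(-2)² = 0² = 0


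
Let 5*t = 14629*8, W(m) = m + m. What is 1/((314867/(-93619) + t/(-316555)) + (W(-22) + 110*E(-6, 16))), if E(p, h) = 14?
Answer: 148177812725/221164687801867 ≈ 0.00066999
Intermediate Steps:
W(m) = 2*m
t = 117032/5 (t = (14629*8)/5 = (⅕)*117032 = 117032/5 ≈ 23406.)
1/((314867/(-93619) + t/(-316555)) + (W(-22) + 110*E(-6, 16))) = 1/((314867/(-93619) + (117032/5)/(-316555)) + (2*(-22) + 110*14)) = 1/((314867*(-1/93619) + (117032/5)*(-1/316555)) + (-44 + 1540)) = 1/((-314867/93619 - 117032/1582775) + 1496) = 1/(-509320034733/148177812725 + 1496) = 1/(221164687801867/148177812725) = 148177812725/221164687801867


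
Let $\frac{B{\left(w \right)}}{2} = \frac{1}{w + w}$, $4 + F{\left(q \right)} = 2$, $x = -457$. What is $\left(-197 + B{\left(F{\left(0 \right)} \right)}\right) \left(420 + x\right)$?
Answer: $\frac{14615}{2} \approx 7307.5$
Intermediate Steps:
$F{\left(q \right)} = -2$ ($F{\left(q \right)} = -4 + 2 = -2$)
$B{\left(w \right)} = \frac{1}{w}$ ($B{\left(w \right)} = \frac{2}{w + w} = \frac{2}{2 w} = 2 \frac{1}{2 w} = \frac{1}{w}$)
$\left(-197 + B{\left(F{\left(0 \right)} \right)}\right) \left(420 + x\right) = \left(-197 + \frac{1}{-2}\right) \left(420 - 457\right) = \left(-197 - \frac{1}{2}\right) \left(-37\right) = \left(- \frac{395}{2}\right) \left(-37\right) = \frac{14615}{2}$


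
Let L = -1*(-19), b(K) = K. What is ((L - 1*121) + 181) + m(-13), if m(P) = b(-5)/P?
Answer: 1032/13 ≈ 79.385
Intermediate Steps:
L = 19
m(P) = -5/P
((L - 1*121) + 181) + m(-13) = ((19 - 1*121) + 181) - 5/(-13) = ((19 - 121) + 181) - 5*(-1/13) = (-102 + 181) + 5/13 = 79 + 5/13 = 1032/13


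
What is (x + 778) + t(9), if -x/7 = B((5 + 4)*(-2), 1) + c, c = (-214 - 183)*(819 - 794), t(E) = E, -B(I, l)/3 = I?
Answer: 69884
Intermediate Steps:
B(I, l) = -3*I
c = -9925 (c = -397*25 = -9925)
x = 69097 (x = -7*(-3*(5 + 4)*(-2) - 9925) = -7*(-27*(-2) - 9925) = -7*(-3*(-18) - 9925) = -7*(54 - 9925) = -7*(-9871) = 69097)
(x + 778) + t(9) = (69097 + 778) + 9 = 69875 + 9 = 69884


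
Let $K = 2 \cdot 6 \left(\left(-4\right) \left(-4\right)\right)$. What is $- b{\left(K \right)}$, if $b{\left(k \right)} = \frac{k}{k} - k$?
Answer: $191$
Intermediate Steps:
$K = 192$ ($K = 12 \cdot 16 = 192$)
$b{\left(k \right)} = 1 - k$
$- b{\left(K \right)} = - (1 - 192) = \left(-1\right) \left(-191\right) = 191$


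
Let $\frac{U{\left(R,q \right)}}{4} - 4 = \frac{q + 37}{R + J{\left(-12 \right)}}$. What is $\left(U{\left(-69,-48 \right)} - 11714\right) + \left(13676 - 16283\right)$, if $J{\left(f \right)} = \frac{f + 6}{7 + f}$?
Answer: $- \frac{4849175}{339} \approx -14304.0$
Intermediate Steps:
$J{\left(f \right)} = \frac{6 + f}{7 + f}$
$U{\left(R,q \right)} = 16 + \frac{4 \left(37 + q\right)}{\frac{6}{5} + R}$ ($U{\left(R,q \right)} = 16 + 4 \frac{q + 37}{R + \frac{6 - 12}{7 - 12}} = 16 + 4 \frac{37 + q}{R + \frac{1}{-5} \left(-6\right)} = 16 + 4 \frac{37 + q}{R - - \frac{6}{5}} = 16 + 4 \frac{37 + q}{R + \frac{6}{5}} = 16 + 4 \frac{37 + q}{\frac{6}{5} + R} = 16 + \frac{4 \left(37 + q\right)}{\frac{6}{5} + R}$)
$\left(U{\left(-69,-48 \right)} - 11714\right) + \left(13676 - 16283\right) = \left(\frac{4 \left(209 + 5 \left(-48\right) + 20 \left(-69\right)\right)}{6 + 5 \left(-69\right)} - 11714\right) + \left(13676 - 16283\right) = \left(\frac{4 \left(209 - 240 - 1380\right)}{6 - 345} - 11714\right) + \left(13676 - 16283\right) = \left(4 \frac{1}{-339} \left(-1411\right) - 11714\right) - 2607 = \left(4 \left(- \frac{1}{339}\right) \left(-1411\right) - 11714\right) - 2607 = \left(\frac{5644}{339} - 11714\right) - 2607 = - \frac{3965402}{339} - 2607 = - \frac{4849175}{339}$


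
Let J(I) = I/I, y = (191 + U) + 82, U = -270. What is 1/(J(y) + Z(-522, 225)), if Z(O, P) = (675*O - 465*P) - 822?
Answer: -1/457796 ≈ -2.1844e-6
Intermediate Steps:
Z(O, P) = -822 - 465*P + 675*O (Z(O, P) = (-465*P + 675*O) - 822 = -822 - 465*P + 675*O)
y = 3 (y = (191 - 270) + 82 = -79 + 82 = 3)
J(I) = 1
1/(J(y) + Z(-522, 225)) = 1/(1 + (-822 - 465*225 + 675*(-522))) = 1/(1 + (-822 - 104625 - 352350)) = 1/(1 - 457797) = 1/(-457796) = -1/457796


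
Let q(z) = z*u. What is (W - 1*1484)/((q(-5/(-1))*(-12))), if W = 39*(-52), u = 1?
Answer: 878/15 ≈ 58.533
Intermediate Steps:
W = -2028
q(z) = z (q(z) = z*1 = z)
(W - 1*1484)/((q(-5/(-1))*(-12))) = (-2028 - 1*1484)/((-5/(-1)*(-12))) = (-2028 - 1484)/((-5*(-1)*(-12))) = -3512/(5*(-12)) = -3512/(-60) = -3512*(-1/60) = 878/15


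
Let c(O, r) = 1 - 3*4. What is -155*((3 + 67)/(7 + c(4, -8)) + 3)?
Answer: 4495/2 ≈ 2247.5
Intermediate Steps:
c(O, r) = -11 (c(O, r) = 1 - 12 = -11)
-155*((3 + 67)/(7 + c(4, -8)) + 3) = -155*((3 + 67)/(7 - 11) + 3) = -155*(70/(-4) + 3) = -155*(70*(-1/4) + 3) = -155*(-35/2 + 3) = -155*(-29/2) = 4495/2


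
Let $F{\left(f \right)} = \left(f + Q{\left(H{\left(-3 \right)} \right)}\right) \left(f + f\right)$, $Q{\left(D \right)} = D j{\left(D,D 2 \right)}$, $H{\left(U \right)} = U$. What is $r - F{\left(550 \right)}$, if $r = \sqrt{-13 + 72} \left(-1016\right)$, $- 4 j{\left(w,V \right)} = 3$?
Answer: $-607475 - 1016 \sqrt{59} \approx -6.1528 \cdot 10^{5}$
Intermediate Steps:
$j{\left(w,V \right)} = - \frac{3}{4}$ ($j{\left(w,V \right)} = \left(- \frac{1}{4}\right) 3 = - \frac{3}{4}$)
$r = - 1016 \sqrt{59}$ ($r = \sqrt{59} \left(-1016\right) = - 1016 \sqrt{59} \approx -7804.0$)
$Q{\left(D \right)} = - \frac{3 D}{4}$ ($Q{\left(D \right)} = D \left(- \frac{3}{4}\right) = - \frac{3 D}{4}$)
$F{\left(f \right)} = 2 f \left(\frac{9}{4} + f\right)$ ($F{\left(f \right)} = \left(f - - \frac{9}{4}\right) \left(f + f\right) = \left(f + \frac{9}{4}\right) 2 f = \left(\frac{9}{4} + f\right) 2 f = 2 f \left(\frac{9}{4} + f\right)$)
$r - F{\left(550 \right)} = - 1016 \sqrt{59} - \frac{1}{2} \cdot 550 \left(9 + 4 \cdot 550\right) = - 1016 \sqrt{59} - \frac{1}{2} \cdot 550 \left(9 + 2200\right) = - 1016 \sqrt{59} - \frac{1}{2} \cdot 550 \cdot 2209 = - 1016 \sqrt{59} - 607475 = -607475 - 1016 \sqrt{59}$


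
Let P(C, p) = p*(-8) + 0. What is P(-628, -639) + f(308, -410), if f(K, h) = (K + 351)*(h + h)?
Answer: -535268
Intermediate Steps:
P(C, p) = -8*p (P(C, p) = -8*p + 0 = -8*p)
f(K, h) = 2*h*(351 + K) (f(K, h) = (351 + K)*(2*h) = 2*h*(351 + K))
P(-628, -639) + f(308, -410) = -8*(-639) + 2*(-410)*(351 + 308) = 5112 + 2*(-410)*659 = 5112 - 540380 = -535268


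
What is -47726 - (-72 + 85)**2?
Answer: -47895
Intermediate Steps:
-47726 - (-72 + 85)**2 = -47726 - 1*13**2 = -47726 - 1*169 = -47726 - 169 = -47895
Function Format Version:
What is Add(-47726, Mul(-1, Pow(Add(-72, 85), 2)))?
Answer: -47895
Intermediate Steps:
Add(-47726, Mul(-1, Pow(Add(-72, 85), 2))) = Add(-47726, Mul(-1, Pow(13, 2))) = Add(-47726, Mul(-1, 169)) = Add(-47726, -169) = -47895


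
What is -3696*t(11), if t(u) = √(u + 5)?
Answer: -14784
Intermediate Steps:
t(u) = √(5 + u)
-3696*t(11) = -3696*√(5 + 11) = -3696*√16 = -3696*4 = -14784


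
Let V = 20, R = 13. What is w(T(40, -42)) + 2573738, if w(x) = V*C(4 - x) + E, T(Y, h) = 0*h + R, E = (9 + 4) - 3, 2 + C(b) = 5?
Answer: 2573808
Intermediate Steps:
C(b) = 3 (C(b) = -2 + 5 = 3)
E = 10 (E = 13 - 3 = 10)
T(Y, h) = 13 (T(Y, h) = 0*h + 13 = 0 + 13 = 13)
w(x) = 70 (w(x) = 20*3 + 10 = 60 + 10 = 70)
w(T(40, -42)) + 2573738 = 70 + 2573738 = 2573808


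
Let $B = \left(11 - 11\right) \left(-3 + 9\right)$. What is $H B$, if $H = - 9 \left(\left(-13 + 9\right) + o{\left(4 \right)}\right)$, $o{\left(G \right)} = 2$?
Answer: $0$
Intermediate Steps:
$B = 0$ ($B = 0 \cdot 6 = 0$)
$H = 18$ ($H = - 9 \left(\left(-13 + 9\right) + 2\right) = - 9 \left(-4 + 2\right) = \left(-9\right) \left(-2\right) = 18$)
$H B = 18 \cdot 0 = 0$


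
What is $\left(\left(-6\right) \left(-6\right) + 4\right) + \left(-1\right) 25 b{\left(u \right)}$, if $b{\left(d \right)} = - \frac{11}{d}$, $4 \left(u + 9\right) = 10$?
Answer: $- \frac{30}{13} \approx -2.3077$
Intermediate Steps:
$u = - \frac{13}{2}$ ($u = -9 + \frac{1}{4} \cdot 10 = -9 + \frac{5}{2} = - \frac{13}{2} \approx -6.5$)
$\left(\left(-6\right) \left(-6\right) + 4\right) + \left(-1\right) 25 b{\left(u \right)} = \left(\left(-6\right) \left(-6\right) + 4\right) + \left(-1\right) 25 \left(- \frac{11}{- \frac{13}{2}}\right) = \left(36 + 4\right) - 25 \left(\left(-11\right) \left(- \frac{2}{13}\right)\right) = 40 - \frac{550}{13} = - \frac{30}{13}$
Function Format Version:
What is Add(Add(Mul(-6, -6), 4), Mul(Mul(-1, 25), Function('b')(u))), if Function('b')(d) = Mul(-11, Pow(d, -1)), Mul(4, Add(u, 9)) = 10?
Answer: Rational(-30, 13) ≈ -2.3077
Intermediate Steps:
u = Rational(-13, 2) (u = Add(-9, Mul(Rational(1, 4), 10)) = Add(-9, Rational(5, 2)) = Rational(-13, 2) ≈ -6.5000)
Add(Add(Mul(-6, -6), 4), Mul(Mul(-1, 25), Function('b')(u))) = Add(Add(Mul(-6, -6), 4), Mul(Mul(-1, 25), Mul(-11, Pow(Rational(-13, 2), -1)))) = Add(Add(36, 4), Mul(-25, Mul(-11, Rational(-2, 13)))) = Add(40, Mul(-25, Rational(22, 13))) = Add(40, Rational(-550, 13)) = Rational(-30, 13)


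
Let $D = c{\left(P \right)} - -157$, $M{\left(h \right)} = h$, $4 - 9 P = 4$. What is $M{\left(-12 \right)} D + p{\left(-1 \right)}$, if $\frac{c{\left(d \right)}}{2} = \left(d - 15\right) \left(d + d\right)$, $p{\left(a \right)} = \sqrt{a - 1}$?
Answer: $-1884 + i \sqrt{2} \approx -1884.0 + 1.4142 i$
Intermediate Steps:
$P = 0$ ($P = \frac{4}{9} - \frac{4}{9} = 0$)
$p{\left(a \right)} = \sqrt{-1 + a}$
$c{\left(d \right)} = 4 d \left(-15 + d\right)$ ($c{\left(d \right)} = 2 \left(d - 15\right) \left(d + d\right) = 2 \left(-15 + d\right) 2 d = 2 \cdot 2 d \left(-15 + d\right) = 4 d \left(-15 + d\right)$)
$D = 157$ ($D = 4 \cdot 0 \left(-15 + 0\right) - -157 = 4 \cdot 0 \left(-15\right) + 157 = 0 + 157 = 157$)
$M{\left(-12 \right)} D + p{\left(-1 \right)} = \left(-12\right) 157 + \sqrt{-1 - 1} = -1884 + \sqrt{-2} = -1884 + i \sqrt{2}$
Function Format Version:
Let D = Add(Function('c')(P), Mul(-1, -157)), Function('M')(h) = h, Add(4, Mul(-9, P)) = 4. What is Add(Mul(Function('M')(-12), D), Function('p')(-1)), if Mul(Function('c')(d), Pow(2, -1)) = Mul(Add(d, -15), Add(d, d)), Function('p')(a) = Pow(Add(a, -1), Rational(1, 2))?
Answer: Add(-1884, Mul(I, Pow(2, Rational(1, 2)))) ≈ Add(-1884.0, Mul(1.4142, I))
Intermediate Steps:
P = 0 (P = Add(Rational(4, 9), Mul(Rational(-1, 9), 4)) = Add(Rational(4, 9), Rational(-4, 9)) = 0)
Function('p')(a) = Pow(Add(-1, a), Rational(1, 2))
Function('c')(d) = Mul(4, d, Add(-15, d)) (Function('c')(d) = Mul(2, Mul(Add(d, -15), Add(d, d))) = Mul(2, Mul(Add(-15, d), Mul(2, d))) = Mul(2, Mul(2, d, Add(-15, d))) = Mul(4, d, Add(-15, d)))
D = 157 (D = Add(Mul(4, 0, Add(-15, 0)), Mul(-1, -157)) = Add(Mul(4, 0, -15), 157) = Add(0, 157) = 157)
Add(Mul(Function('M')(-12), D), Function('p')(-1)) = Add(Mul(-12, 157), Pow(Add(-1, -1), Rational(1, 2))) = Add(-1884, Pow(-2, Rational(1, 2))) = Add(-1884, Mul(I, Pow(2, Rational(1, 2))))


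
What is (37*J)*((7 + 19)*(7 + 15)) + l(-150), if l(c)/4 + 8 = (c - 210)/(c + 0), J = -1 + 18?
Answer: 1798828/5 ≈ 3.5977e+5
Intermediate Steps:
J = 17
l(c) = -32 + 4*(-210 + c)/c (l(c) = -32 + 4*((c - 210)/(c + 0)) = -32 + 4*((-210 + c)/c) = -32 + 4*(-210 + c)/c)
(37*J)*((7 + 19)*(7 + 15)) + l(-150) = (37*17)*((7 + 19)*(7 + 15)) + (-28 - 840/(-150)) = 629*(26*22) + (-28 - 840*(-1/150)) = 629*572 + (-28 + 28/5) = 359788 - 112/5 = 1798828/5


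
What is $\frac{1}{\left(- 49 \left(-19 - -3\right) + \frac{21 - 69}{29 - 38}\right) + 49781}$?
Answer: $\frac{3}{151711} \approx 1.9774 \cdot 10^{-5}$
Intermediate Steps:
$\frac{1}{\left(- 49 \left(-19 - -3\right) + \frac{21 - 69}{29 - 38}\right) + 49781} = \frac{1}{\left(- 49 \left(-19 + 3\right) - \frac{48}{-9}\right) + 49781} = \frac{1}{\left(\left(-49\right) \left(-16\right) - - \frac{16}{3}\right) + 49781} = \frac{1}{\left(784 + \frac{16}{3}\right) + 49781} = \frac{1}{\frac{2368}{3} + 49781} = \frac{1}{\frac{151711}{3}} = \frac{3}{151711}$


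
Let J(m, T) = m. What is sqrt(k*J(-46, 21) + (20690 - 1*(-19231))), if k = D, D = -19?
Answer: sqrt(40795) ≈ 201.98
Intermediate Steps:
k = -19
sqrt(k*J(-46, 21) + (20690 - 1*(-19231))) = sqrt(-19*(-46) + (20690 - 1*(-19231))) = sqrt(874 + (20690 + 19231)) = sqrt(874 + 39921) = sqrt(40795)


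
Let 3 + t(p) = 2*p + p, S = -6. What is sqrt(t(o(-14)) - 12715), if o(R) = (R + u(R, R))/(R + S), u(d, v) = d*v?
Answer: I*sqrt(1274530)/10 ≈ 112.9*I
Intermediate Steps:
o(R) = (R + R**2)/(-6 + R) (o(R) = (R + R*R)/(R - 6) = (R + R**2)/(-6 + R))
t(p) = -3 + 3*p (t(p) = -3 + (2*p + p) = -3 + 3*p)
sqrt(t(o(-14)) - 12715) = sqrt((-3 + 3*(-14*(1 - 14)/(-6 - 14))) - 12715) = sqrt((-3 + 3*(-14*(-13)/(-20))) - 12715) = sqrt((-3 + 3*(-14*(-1/20)*(-13))) - 12715) = sqrt((-3 + 3*(-91/10)) - 12715) = sqrt((-3 - 273/10) - 12715) = sqrt(-303/10 - 12715) = sqrt(-127453/10) = I*sqrt(1274530)/10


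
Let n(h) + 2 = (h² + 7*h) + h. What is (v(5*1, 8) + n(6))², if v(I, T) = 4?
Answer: 7396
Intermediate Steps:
n(h) = -2 + h² + 8*h (n(h) = -2 + ((h² + 7*h) + h) = -2 + (h² + 8*h) = -2 + h² + 8*h)
(v(5*1, 8) + n(6))² = (4 + (-2 + 6² + 8*6))² = (4 + (-2 + 36 + 48))² = (4 + 82)² = 86² = 7396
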